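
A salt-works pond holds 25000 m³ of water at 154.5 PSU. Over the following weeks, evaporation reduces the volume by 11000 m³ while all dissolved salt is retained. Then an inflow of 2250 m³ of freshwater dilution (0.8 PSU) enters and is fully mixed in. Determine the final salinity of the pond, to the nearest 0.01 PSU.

237.80 PSU

After evaporation: salt = 25,000×154.5 = 3,862,500; volume = 25,000 − 11,000 = 14,000 m³
After mixing: salt = 3,862,500 + 2,250×0.8 = 3,864,300; volume = 14,000 + 2,250 = 16,250 m³
S = 3,864,300 / 16,250 = 237.8031 PSU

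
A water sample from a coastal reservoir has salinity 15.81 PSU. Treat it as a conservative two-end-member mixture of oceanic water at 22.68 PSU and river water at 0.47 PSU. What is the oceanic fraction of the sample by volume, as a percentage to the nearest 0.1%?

69.1%

Let g be the oceanic fraction. Salt balance per unit volume:
g×22.68 + (1−g)×0.47 = 15.81
g = (15.81 − 0.47) / (22.68 − 0.47) = 15.34/22.21 = 0.6907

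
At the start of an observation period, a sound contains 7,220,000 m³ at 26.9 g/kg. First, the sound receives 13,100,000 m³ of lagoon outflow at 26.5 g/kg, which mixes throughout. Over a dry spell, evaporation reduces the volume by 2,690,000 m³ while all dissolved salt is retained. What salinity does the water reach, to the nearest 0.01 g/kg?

After mixing: salt = 7,220,000×26.9 + 13,100,000×26.5 = 541,368,000; volume = 20,320,000 m³
After evaporation: salt unchanged = 541,368,000; volume = 20,320,000 − 2,690,000 = 17,630,000 m³
S = 541,368,000 / 17,630,000 = 30.7072 g/kg

30.71 g/kg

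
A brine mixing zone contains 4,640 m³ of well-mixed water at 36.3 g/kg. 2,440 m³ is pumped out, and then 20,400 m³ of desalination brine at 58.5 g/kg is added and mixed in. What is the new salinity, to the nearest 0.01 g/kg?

56.34 g/kg

Remaining after removal: 2,200 m³ at 36.3 g/kg (salt = 79,860)
After addition: salt = 79,860 + 20,400×58.5 = 1,273,260; volume = 22,600 m³
S = 1,273,260 / 22,600 = 56.3389 g/kg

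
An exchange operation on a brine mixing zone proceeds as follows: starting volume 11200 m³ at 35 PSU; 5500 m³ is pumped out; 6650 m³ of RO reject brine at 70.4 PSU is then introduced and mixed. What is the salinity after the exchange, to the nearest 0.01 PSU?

54.06 PSU

Remaining after removal: 5,700 m³ at 35 PSU (salt = 199,500)
After addition: salt = 199,500 + 6,650×70.4 = 667,660; volume = 12,350 m³
S = 667,660 / 12,350 = 54.0615 PSU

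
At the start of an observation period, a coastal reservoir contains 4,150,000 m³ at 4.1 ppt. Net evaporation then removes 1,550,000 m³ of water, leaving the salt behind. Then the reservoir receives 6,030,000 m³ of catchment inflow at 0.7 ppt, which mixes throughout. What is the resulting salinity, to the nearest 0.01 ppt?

After evaporation: salt = 4,150,000×4.1 = 17,015,000; volume = 4,150,000 − 1,550,000 = 2,600,000 m³
After mixing: salt = 17,015,000 + 6,030,000×0.7 = 21,236,000; volume = 2,600,000 + 6,030,000 = 8,630,000 m³
S = 21,236,000 / 8,630,000 = 2.4607 ppt

2.46 ppt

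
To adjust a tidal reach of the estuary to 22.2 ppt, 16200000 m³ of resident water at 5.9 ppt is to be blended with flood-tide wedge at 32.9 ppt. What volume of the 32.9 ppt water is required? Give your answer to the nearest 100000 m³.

Salt balance: 16,200,000×5.9 + V×32.9 = (16,200,000+V)×22.2
95,580,000 + 32.9V = 359,640,000 + 22.2V
264,060,000 = 10.7V
V = 24,678,504.67 m³

24700000 m³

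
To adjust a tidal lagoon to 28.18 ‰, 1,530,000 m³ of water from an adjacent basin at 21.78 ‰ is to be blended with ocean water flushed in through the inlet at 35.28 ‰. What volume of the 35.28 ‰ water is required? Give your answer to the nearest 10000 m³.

1380000 m³

Salt balance: 1,530,000×21.78 + V×35.28 = (1,530,000+V)×28.18
33,323,400 + 35.28V = 43,115,400 + 28.18V
9,792,000 = 7.1V
V = 1,379,154.93 m³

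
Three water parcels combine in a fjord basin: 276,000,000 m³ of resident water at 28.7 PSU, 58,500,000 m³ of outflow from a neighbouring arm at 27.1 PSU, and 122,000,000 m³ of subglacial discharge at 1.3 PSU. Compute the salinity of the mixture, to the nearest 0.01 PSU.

Mass of salt is conserved:
salt = 276,000,000×28.7 + 58,500,000×27.1 + 122,000,000×1.3 = 7,921,200,000 + 1,585,350,000 + 158,600,000 = 9,665,150,000
volume = 276,000,000 + 58,500,000 + 122,000,000 = 456,500,000 m³
S = 9,665,150,000 / 456,500,000 = 21.1723 PSU

21.17 PSU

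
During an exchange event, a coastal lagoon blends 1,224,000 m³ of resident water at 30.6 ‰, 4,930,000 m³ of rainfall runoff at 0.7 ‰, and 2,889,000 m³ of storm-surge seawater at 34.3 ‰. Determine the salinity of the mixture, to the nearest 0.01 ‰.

By conservation of dissolved salt,
salt = 1,224,000×30.6 + 4,930,000×0.7 + 2,889,000×34.3 = 37,454,400 + 3,451,000 + 99,092,700 = 139,998,100
volume = 1,224,000 + 4,930,000 + 2,889,000 = 9,043,000 m³
S = 139,998,100 / 9,043,000 = 15.4814 ‰

15.48 ‰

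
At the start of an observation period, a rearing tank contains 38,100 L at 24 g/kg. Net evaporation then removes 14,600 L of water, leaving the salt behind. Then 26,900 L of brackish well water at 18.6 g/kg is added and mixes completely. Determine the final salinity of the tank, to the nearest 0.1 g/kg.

After evaporation: salt = 38,100×24 = 914,400; volume = 38,100 − 14,600 = 23,500 L
After mixing: salt = 914,400 + 26,900×18.6 = 1,414,740; volume = 23,500 + 26,900 = 50,400 L
S = 1,414,740 / 50,400 = 28.0702 g/kg

28.1 g/kg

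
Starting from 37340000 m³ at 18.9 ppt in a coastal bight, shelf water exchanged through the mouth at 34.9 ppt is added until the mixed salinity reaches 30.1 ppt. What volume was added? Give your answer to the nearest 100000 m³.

Salt balance: 37,340,000×18.9 + V×34.9 = (37,340,000+V)×30.1
705,726,000 + 34.9V = 1,123,934,000 + 30.1V
418,208,000 = 4.8V
V = 87,126,666.67 m³

87100000 m³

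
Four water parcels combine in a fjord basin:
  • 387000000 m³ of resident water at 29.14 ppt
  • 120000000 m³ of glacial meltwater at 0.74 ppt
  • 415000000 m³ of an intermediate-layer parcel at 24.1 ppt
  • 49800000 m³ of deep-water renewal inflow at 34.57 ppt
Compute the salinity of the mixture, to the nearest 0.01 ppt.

23.76 ppt

Total salt / total volume:
salt = 387,000,000×29.14 + 120,000,000×0.74 + 415,000,000×24.1 + 49,800,000×34.57 = 11,277,180,000 + 88,800,000 + 10,001,500,000 + 1,721,586,000 = 23,089,066,000
volume = 387,000,000 + 120,000,000 + 415,000,000 + 49,800,000 = 971,800,000 m³
S = 23,089,066,000 / 971,800,000 = 23.7591 ppt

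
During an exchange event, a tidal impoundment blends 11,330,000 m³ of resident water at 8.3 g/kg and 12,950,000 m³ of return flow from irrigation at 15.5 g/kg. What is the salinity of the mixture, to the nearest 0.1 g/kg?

12.1 g/kg

Mass of salt is conserved:
salt = 11,330,000×8.3 + 12,950,000×15.5 = 94,039,000 + 200,725,000 = 294,764,000
volume = 11,330,000 + 12,950,000 = 24,280,000 m³
S = 294,764,000 / 24,280,000 = 12.14 g/kg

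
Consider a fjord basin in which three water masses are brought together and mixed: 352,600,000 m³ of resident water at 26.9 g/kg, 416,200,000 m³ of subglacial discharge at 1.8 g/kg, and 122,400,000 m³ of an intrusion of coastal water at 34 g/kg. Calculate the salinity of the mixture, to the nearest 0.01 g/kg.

16.15 g/kg

Mass of salt is conserved:
salt = 352,600,000×26.9 + 416,200,000×1.8 + 122,400,000×34 = 9,484,940,000 + 749,160,000 + 4,161,600,000 = 14,395,700,000
volume = 352,600,000 + 416,200,000 + 122,400,000 = 891,200,000 m³
S = 14,395,700,000 / 891,200,000 = 16.1532 g/kg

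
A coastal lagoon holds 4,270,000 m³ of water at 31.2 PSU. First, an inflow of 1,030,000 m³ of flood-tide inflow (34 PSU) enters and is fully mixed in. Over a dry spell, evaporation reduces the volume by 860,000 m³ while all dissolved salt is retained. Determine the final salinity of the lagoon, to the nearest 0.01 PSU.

After mixing: salt = 4,270,000×31.2 + 1,030,000×34 = 168,244,000; volume = 5,300,000 m³
After evaporation: salt unchanged = 168,244,000; volume = 5,300,000 − 860,000 = 4,440,000 m³
S = 168,244,000 / 4,440,000 = 37.8928 PSU

37.89 PSU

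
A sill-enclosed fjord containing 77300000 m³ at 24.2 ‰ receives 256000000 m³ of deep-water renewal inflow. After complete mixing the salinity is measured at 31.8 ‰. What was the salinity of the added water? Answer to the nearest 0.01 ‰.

34.09 ‰

Salt balance: 77,300,000×24.2 + 256,000,000×S = 333,300,000×31.8
1,870,660,000 + 256,000,000·S = 10,598,940,000
S = (10,598,940,000 − 1,870,660,000) / 256,000,000 = 34.0948 ‰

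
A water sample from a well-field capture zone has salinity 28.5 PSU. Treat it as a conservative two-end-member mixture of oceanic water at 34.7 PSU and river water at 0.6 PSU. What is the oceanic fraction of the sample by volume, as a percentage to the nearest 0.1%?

Let g be the oceanic fraction. Salt balance per unit volume:
g×34.7 + (1−g)×0.6 = 28.5
g = (28.5 − 0.6) / (34.7 − 0.6) = 27.9/34.1 = 0.8182

81.8%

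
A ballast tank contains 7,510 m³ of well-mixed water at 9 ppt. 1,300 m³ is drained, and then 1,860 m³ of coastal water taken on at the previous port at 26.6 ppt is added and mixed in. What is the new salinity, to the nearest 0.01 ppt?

Remaining after removal: 6,210 m³ at 9 ppt (salt = 55,890)
After addition: salt = 55,890 + 1,860×26.6 = 105,366; volume = 8,070 m³
S = 105,366 / 8,070 = 13.0565 ppt

13.06 ppt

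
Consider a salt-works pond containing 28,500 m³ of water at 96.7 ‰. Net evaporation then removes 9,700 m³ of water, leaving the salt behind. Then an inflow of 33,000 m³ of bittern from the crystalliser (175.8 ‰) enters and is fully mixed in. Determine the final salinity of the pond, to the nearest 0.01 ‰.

165.20 ‰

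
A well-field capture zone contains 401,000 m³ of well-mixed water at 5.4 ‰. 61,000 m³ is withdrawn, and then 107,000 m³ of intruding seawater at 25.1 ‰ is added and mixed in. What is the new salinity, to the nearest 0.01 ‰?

10.12 ‰

Remaining after removal: 340,000 m³ at 5.4 ‰ (salt = 1,836,000)
After addition: salt = 1,836,000 + 107,000×25.1 = 4,521,700; volume = 447,000 m³
S = 4,521,700 / 447,000 = 10.1157 ‰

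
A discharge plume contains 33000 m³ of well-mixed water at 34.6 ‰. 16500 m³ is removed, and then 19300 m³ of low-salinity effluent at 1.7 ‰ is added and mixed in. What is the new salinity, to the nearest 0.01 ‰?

Remaining after removal: 16,500 m³ at 34.6 ‰ (salt = 570,900)
After addition: salt = 570,900 + 19,300×1.7 = 603,710; volume = 35,800 m³
S = 603,710 / 35,800 = 16.8634 ‰

16.86 ‰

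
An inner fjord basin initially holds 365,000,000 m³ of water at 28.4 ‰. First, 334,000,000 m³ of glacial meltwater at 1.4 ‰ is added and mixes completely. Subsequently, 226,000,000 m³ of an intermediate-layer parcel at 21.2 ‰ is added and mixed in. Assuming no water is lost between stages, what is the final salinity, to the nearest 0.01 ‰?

16.89 ‰

Weighted by volume,
Initial salt = 365,000,000×28.4 = 10,366,000,000
After stage 1: salt = 10,366,000,000 + 334,000,000×1.4 = 10,833,600,000; volume = 699,000,000 m³; S = 15.499 ‰
After stage 2: salt = 10,833,600,000 + 226,000,000×21.2 = 15,624,800,000; volume = 925,000,000 m³
S = 15,624,800,000 / 925,000,000 = 16.8917 ‰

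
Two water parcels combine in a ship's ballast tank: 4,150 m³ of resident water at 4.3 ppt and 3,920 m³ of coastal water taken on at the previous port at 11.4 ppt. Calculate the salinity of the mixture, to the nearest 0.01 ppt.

Total salt / total volume:
salt = 4,150×4.3 + 3,920×11.4 = 17,845 + 44,688 = 62,533
volume = 4,150 + 3,920 = 8,070 m³
S = 62,533 / 8,070 = 7.7488 ppt

7.75 ppt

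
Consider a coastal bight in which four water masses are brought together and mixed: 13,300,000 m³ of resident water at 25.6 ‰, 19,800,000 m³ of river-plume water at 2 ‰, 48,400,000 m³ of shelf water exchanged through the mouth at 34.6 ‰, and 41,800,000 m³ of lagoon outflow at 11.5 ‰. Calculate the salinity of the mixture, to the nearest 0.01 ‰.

Total salt / total volume:
salt = 13,300,000×25.6 + 19,800,000×2 + 48,400,000×34.6 + 41,800,000×11.5 = 340,480,000 + 39,600,000 + 1,674,640,000 + 480,700,000 = 2,535,420,000
volume = 13,300,000 + 19,800,000 + 48,400,000 + 41,800,000 = 123,300,000 m³
S = 2,535,420,000 / 123,300,000 = 20.563 ‰

20.56 ‰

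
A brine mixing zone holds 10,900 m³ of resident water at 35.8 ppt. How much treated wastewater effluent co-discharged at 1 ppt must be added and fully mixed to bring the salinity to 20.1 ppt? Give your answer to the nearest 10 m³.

Salt balance: 10,900×35.8 + V×1 = (10,900+V)×20.1
390,220 + 1V = 219,090 + 20.1V
171,130 = 19.1V
V = 8,959.69 m³

8960 m³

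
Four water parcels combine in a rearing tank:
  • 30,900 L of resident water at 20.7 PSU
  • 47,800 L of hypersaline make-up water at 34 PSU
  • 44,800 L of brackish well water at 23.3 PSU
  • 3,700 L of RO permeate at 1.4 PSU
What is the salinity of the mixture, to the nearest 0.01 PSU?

Total salt / total volume:
salt = 30,900×20.7 + 47,800×34 + 44,800×23.3 + 3,700×1.4 = 639,630 + 1,625,200 + 1,043,840 + 5,180 = 3,313,850
volume = 30,900 + 47,800 + 44,800 + 3,700 = 127,200 L
S = 3,313,850 / 127,200 = 26.0523 PSU

26.05 PSU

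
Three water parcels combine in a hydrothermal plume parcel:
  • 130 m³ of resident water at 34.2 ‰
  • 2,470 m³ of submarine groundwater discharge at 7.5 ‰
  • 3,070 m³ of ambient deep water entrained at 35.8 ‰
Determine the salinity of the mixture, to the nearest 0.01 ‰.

Total salt / total volume:
salt = 130×34.2 + 2,470×7.5 + 3,070×35.8 = 4,446 + 18,525 + 109,906 = 132,877
volume = 130 + 2,470 + 3,070 = 5,670 m³
S = 132,877 / 5,670 = 23.4351 ‰

23.44 ‰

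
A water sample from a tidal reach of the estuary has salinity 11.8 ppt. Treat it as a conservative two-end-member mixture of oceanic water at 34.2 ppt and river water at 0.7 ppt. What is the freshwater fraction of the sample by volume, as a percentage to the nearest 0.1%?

66.9%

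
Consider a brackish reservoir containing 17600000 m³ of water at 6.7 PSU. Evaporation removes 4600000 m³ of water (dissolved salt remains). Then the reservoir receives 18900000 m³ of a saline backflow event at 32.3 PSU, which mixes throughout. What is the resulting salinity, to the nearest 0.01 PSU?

22.83 PSU

After evaporation: salt = 17,600,000×6.7 = 117,920,000; volume = 17,600,000 − 4,600,000 = 13,000,000 m³
After mixing: salt = 117,920,000 + 18,900,000×32.3 = 728,390,000; volume = 13,000,000 + 18,900,000 = 31,900,000 m³
S = 728,390,000 / 31,900,000 = 22.8335 PSU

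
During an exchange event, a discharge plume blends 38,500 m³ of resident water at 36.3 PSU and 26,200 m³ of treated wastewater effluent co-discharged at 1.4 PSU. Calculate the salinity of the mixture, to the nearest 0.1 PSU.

Conserving salt mass:
salt = 38,500×36.3 + 26,200×1.4 = 1,397,550 + 36,680 = 1,434,230
volume = 38,500 + 26,200 = 64,700 m³
S = 1,434,230 / 64,700 = 22.167 PSU

22.2 PSU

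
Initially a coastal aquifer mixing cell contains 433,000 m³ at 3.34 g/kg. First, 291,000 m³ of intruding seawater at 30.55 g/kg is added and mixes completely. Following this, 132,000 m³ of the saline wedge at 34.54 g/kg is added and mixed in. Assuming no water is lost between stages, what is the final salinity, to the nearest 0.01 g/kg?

17.40 g/kg

Total salt / total volume:
Initial salt = 433,000×3.34 = 1,446,220
After stage 1: salt = 1,446,220 + 291,000×30.55 = 10,336,270; volume = 724,000 m³; S = 14.277 g/kg
After stage 2: salt = 10,336,270 + 132,000×34.54 = 14,895,550; volume = 856,000 m³
S = 14,895,550 / 856,000 = 17.4013 g/kg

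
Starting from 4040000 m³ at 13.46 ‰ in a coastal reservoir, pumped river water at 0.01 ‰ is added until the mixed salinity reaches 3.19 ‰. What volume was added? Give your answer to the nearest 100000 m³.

13000000 m³

Salt balance: 4,040,000×13.46 + V×0.01 = (4,040,000+V)×3.19
54,378,400 + 0.01V = 12,887,600 + 3.19V
41,490,800 = 3.18V
V = 13,047,421.38 m³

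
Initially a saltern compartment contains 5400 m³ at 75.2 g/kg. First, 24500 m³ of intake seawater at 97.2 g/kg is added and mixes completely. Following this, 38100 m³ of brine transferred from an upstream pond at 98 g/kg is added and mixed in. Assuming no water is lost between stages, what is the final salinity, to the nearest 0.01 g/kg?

Total salt / total volume:
Initial salt = 5,400×75.2 = 406,080
After stage 1: salt = 406,080 + 24,500×97.2 = 2,787,480; volume = 29,900 m³; S = 93.227 g/kg
After stage 2: salt = 2,787,480 + 38,100×98 = 6,521,280; volume = 68,000 m³
S = 6,521,280 / 68,000 = 95.9012 g/kg

95.90 g/kg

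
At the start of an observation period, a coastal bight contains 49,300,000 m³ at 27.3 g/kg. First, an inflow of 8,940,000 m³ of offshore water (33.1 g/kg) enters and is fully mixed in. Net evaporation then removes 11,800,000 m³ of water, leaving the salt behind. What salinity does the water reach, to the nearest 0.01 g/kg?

After mixing: salt = 49,300,000×27.3 + 8,940,000×33.1 = 1,641,804,000; volume = 58,240,000 m³
After evaporation: salt unchanged = 1,641,804,000; volume = 58,240,000 − 11,800,000 = 46,440,000 m³
S = 1,641,804,000 / 46,440,000 = 35.3532 g/kg

35.35 g/kg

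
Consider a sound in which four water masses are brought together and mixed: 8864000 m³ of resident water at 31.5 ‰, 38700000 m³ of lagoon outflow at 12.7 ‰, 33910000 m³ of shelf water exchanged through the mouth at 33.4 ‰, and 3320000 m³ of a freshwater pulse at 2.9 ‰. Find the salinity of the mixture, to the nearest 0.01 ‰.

Conserving salt mass:
salt = 8,864,000×31.5 + 38,700,000×12.7 + 33,910,000×33.4 + 3,320,000×2.9 = 279,216,000 + 491,490,000 + 1,132,594,000 + 9,628,000 = 1,912,928,000
volume = 8,864,000 + 38,700,000 + 33,910,000 + 3,320,000 = 84,794,000 m³
S = 1,912,928,000 / 84,794,000 = 22.5597 ‰

22.56 ‰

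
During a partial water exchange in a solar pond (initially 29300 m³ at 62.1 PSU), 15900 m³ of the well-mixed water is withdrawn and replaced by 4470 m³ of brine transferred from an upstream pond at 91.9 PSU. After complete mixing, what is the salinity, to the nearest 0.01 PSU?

Remaining after removal: 13,400 m³ at 62.1 PSU (salt = 832,140)
After addition: salt = 832,140 + 4,470×91.9 = 1,242,933; volume = 17,870 m³
S = 1,242,933 / 17,870 = 69.5542 PSU

69.55 PSU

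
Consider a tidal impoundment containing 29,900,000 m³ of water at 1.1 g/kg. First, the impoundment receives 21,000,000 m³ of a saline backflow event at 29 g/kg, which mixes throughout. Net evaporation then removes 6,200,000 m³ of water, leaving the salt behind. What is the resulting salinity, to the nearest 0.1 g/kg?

After mixing: salt = 29,900,000×1.1 + 21,000,000×29 = 641,890,000; volume = 50,900,000 m³
After evaporation: salt unchanged = 641,890,000; volume = 50,900,000 − 6,200,000 = 44,700,000 m³
S = 641,890,000 / 44,700,000 = 14.36 g/kg

14.4 g/kg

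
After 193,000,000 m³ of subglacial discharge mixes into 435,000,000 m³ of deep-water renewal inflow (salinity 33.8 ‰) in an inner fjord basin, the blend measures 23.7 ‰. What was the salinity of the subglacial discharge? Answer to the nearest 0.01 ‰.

0.94 ‰

Salt balance: 435,000,000×33.8 + 193,000,000×S = 628,000,000×23.7
14,703,000,000 + 193,000,000·S = 14,883,600,000
S = (14,883,600,000 − 14,703,000,000) / 193,000,000 = 0.9358 ‰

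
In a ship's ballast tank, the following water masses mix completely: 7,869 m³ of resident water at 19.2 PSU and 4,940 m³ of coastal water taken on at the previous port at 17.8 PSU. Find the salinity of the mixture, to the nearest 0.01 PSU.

Conserving salt mass:
salt = 7,869×19.2 + 4,940×17.8 = 151,084.8 + 87,932 = 239,016.8
volume = 7,869 + 4,940 = 12,809 m³
S = 239,016.8 / 12,809 = 18.6601 PSU

18.66 PSU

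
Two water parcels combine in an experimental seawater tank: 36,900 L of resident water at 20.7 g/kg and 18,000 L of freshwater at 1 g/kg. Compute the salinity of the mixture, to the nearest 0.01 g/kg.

14.24 g/kg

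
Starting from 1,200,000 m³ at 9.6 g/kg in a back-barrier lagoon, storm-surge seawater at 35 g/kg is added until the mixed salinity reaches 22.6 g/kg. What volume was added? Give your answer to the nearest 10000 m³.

Salt balance: 1,200,000×9.6 + V×35 = (1,200,000+V)×22.6
11,520,000 + 35V = 27,120,000 + 22.6V
15,600,000 = 12.4V
V = 1,258,064.52 m³

1260000 m³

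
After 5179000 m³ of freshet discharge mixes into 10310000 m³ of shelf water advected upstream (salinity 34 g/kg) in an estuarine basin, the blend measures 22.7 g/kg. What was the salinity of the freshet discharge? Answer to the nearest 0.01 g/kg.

0.20 g/kg

Salt balance: 10,310,000×34 + 5,179,000×S = 15,489,000×22.7
350,540,000 + 5,179,000·S = 351,600,300
S = (351,600,300 − 350,540,000) / 5,179,000 = 0.2047 g/kg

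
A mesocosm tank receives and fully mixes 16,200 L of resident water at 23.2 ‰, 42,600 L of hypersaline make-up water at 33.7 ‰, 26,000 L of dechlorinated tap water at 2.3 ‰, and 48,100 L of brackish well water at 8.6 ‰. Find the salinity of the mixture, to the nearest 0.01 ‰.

17.19 ‰

Total salt / total volume:
salt = 16,200×23.2 + 42,600×33.7 + 26,000×2.3 + 48,100×8.6 = 375,840 + 1,435,620 + 59,800 + 413,660 = 2,284,920
volume = 16,200 + 42,600 + 26,000 + 48,100 = 132,900 L
S = 2,284,920 / 132,900 = 17.1928 ‰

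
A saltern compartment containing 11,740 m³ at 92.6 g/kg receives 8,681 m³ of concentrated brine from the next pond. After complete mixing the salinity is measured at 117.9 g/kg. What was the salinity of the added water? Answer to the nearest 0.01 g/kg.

152.12 g/kg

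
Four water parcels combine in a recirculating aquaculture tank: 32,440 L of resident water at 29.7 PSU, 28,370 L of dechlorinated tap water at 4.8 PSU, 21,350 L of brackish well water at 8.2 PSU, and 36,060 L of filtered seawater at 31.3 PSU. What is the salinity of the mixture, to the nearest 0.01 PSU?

By conservation of dissolved salt,
salt = 32,440×29.7 + 28,370×4.8 + 21,350×8.2 + 36,060×31.3 = 963,468 + 136,176 + 175,070 + 1,128,678 = 2,403,392
volume = 32,440 + 28,370 + 21,350 + 36,060 = 118,220 L
S = 2,403,392 / 118,220 = 20.3298 PSU

20.33 PSU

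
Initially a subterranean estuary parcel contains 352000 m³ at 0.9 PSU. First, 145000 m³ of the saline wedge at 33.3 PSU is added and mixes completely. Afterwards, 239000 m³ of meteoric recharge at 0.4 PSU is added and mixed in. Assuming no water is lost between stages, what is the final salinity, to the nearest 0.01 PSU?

7.12 PSU

Mass of salt is conserved:
Initial salt = 352,000×0.9 = 316,800
After stage 1: salt = 316,800 + 145,000×33.3 = 5,145,300; volume = 497,000 m³; S = 10.353 PSU
After stage 2: salt = 5,145,300 + 239,000×0.4 = 5,240,900; volume = 736,000 m³
S = 5,240,900 / 736,000 = 7.1208 PSU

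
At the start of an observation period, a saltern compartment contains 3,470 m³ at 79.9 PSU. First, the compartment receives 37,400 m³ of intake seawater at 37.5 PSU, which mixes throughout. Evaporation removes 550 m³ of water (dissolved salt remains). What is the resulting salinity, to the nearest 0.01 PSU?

41.66 PSU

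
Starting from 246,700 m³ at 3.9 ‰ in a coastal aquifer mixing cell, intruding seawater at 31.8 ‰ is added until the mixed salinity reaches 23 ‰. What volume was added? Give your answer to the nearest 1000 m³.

535000 m³

Salt balance: 246,700×3.9 + V×31.8 = (246,700+V)×23
962,130 + 31.8V = 5,674,100 + 23V
4,711,970 = 8.8V
V = 535,451.14 m³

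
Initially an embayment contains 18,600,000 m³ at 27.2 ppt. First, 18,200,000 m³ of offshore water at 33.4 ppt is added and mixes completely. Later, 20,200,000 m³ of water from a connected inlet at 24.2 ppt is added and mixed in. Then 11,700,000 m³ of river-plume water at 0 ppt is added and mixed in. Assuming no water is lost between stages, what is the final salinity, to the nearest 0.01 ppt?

23.33 ppt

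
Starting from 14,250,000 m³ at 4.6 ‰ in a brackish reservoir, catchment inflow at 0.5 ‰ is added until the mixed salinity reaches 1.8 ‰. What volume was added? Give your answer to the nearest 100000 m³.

30700000 m³

Salt balance: 14,250,000×4.6 + V×0.5 = (14,250,000+V)×1.8
65,550,000 + 0.5V = 25,650,000 + 1.8V
39,900,000 = 1.3V
V = 30,692,307.69 m³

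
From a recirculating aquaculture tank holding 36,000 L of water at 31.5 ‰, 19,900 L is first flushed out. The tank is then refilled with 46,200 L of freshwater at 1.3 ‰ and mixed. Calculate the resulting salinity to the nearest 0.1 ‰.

9.1 ‰

Remaining after removal: 16,100 L at 31.5 ‰ (salt = 507,150)
After addition: salt = 507,150 + 46,200×1.3 = 567,210; volume = 62,300 L
S = 567,210 / 62,300 = 9.1045 ‰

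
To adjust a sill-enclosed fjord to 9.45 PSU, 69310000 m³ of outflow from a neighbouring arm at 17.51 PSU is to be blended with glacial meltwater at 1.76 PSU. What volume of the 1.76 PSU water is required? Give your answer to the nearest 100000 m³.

Salt balance: 69,310,000×17.51 + V×1.76 = (69,310,000+V)×9.45
1,213,618,100 + 1.76V = 654,979,500 + 9.45V
558,638,600 = 7.69V
V = 72,644,811.44 m³

72600000 m³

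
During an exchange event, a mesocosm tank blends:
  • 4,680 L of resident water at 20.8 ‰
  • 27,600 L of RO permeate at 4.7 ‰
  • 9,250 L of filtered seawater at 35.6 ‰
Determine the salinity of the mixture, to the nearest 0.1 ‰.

Mass of salt is conserved:
salt = 4,680×20.8 + 27,600×4.7 + 9,250×35.6 = 97,344 + 129,720 + 329,300 = 556,364
volume = 4,680 + 27,600 + 9,250 = 41,530 L
S = 556,364 / 41,530 = 13.397 ‰

13.4 ‰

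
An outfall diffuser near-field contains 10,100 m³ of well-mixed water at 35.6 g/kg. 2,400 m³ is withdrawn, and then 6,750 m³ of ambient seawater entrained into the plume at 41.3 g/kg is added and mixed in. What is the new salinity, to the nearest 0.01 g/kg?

Remaining after removal: 7,700 m³ at 35.6 g/kg (salt = 274,120)
After addition: salt = 274,120 + 6,750×41.3 = 552,895; volume = 14,450 m³
S = 552,895 / 14,450 = 38.2626 g/kg

38.26 g/kg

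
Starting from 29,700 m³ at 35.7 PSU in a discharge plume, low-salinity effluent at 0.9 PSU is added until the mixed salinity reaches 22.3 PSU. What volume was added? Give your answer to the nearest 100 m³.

Salt balance: 29,700×35.7 + V×0.9 = (29,700+V)×22.3
1,060,290 + 0.9V = 662,310 + 22.3V
397,980 = 21.4V
V = 18,597.2 m³

18600 m³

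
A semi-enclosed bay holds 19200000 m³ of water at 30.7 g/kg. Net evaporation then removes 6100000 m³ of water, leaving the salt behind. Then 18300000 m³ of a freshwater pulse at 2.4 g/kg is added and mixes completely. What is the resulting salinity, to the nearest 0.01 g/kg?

20.17 g/kg

After evaporation: salt = 19,200,000×30.7 = 589,440,000; volume = 19,200,000 − 6,100,000 = 13,100,000 m³
After mixing: salt = 589,440,000 + 18,300,000×2.4 = 633,360,000; volume = 13,100,000 + 18,300,000 = 31,400,000 m³
S = 633,360,000 / 31,400,000 = 20.1707 g/kg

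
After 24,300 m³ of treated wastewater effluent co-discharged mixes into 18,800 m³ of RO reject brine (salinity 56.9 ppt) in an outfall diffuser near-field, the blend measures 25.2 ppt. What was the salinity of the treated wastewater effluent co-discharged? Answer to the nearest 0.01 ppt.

0.67 ppt

Salt balance: 18,800×56.9 + 24,300×S = 43,100×25.2
1,069,720 + 24,300·S = 1,086,120
S = (1,086,120 − 1,069,720) / 24,300 = 0.6749 ppt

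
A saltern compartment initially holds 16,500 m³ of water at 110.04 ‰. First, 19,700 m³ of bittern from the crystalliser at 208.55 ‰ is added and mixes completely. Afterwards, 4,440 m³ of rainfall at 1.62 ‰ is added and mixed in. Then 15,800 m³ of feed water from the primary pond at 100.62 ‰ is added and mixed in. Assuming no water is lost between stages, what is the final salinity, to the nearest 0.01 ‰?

133.26 ‰

Total salt / total volume:
Initial salt = 16,500×110.04 = 1,815,660
After stage 1: salt = 1,815,660 + 19,700×208.55 = 5,924,095; volume = 36,200 m³; S = 163.649 ‰
After stage 2: salt = 5,924,095 + 4,440×1.62 = 5,931,287.8; volume = 40,640 m³; S = 145.947 ‰
After stage 3: salt = 5,931,287.8 + 15,800×100.62 = 7,521,083.8; volume = 56,440 m³
S = 7,521,083.8 / 56,440 = 133.258 ‰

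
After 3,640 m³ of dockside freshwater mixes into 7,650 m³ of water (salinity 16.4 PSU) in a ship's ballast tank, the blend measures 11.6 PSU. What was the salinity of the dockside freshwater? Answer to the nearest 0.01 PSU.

1.51 PSU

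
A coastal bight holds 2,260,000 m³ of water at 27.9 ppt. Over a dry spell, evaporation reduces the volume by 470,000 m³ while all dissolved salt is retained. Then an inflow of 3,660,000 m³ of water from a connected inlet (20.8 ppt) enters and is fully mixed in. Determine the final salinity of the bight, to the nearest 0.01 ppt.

After evaporation: salt = 2,260,000×27.9 = 63,054,000; volume = 2,260,000 − 470,000 = 1,790,000 m³
After mixing: salt = 63,054,000 + 3,660,000×20.8 = 139,182,000; volume = 1,790,000 + 3,660,000 = 5,450,000 m³
S = 139,182,000 / 5,450,000 = 25.538 ppt

25.54 ppt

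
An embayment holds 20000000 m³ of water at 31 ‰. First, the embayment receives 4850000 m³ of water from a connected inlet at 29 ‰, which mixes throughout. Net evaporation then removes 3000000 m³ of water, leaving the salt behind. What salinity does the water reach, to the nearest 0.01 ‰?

34.81 ‰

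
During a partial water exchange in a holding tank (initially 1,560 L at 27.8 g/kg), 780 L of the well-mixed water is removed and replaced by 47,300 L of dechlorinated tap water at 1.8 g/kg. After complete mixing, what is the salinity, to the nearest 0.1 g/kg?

2.2 g/kg

Remaining after removal: 780 L at 27.8 g/kg (salt = 21,684)
After addition: salt = 21,684 + 47,300×1.8 = 106,824; volume = 48,080 L
S = 106,824 / 48,080 = 2.2218 g/kg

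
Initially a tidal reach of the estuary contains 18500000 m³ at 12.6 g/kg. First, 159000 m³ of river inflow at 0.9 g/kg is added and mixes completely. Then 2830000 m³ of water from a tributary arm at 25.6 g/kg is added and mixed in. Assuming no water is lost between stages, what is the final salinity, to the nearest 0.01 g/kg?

Mass of salt is conserved:
Initial salt = 18,500,000×12.6 = 233,100,000
After stage 1: salt = 233,100,000 + 159,000×0.9 = 233,243,100; volume = 18,659,000 m³; S = 12.5 g/kg
After stage 2: salt = 233,243,100 + 2,830,000×25.6 = 305,691,100; volume = 21,489,000 m³
S = 305,691,100 / 21,489,000 = 14.2255 g/kg

14.23 g/kg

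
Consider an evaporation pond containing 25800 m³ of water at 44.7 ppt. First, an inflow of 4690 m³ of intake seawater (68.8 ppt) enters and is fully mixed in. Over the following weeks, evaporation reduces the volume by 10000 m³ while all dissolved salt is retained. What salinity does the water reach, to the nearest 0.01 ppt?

72.03 ppt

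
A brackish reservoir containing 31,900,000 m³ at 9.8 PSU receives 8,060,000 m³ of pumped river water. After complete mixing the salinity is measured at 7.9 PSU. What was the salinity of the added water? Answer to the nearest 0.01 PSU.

0.38 PSU

Salt balance: 31,900,000×9.8 + 8,060,000×S = 39,960,000×7.9
312,620,000 + 8,060,000·S = 315,684,000
S = (315,684,000 − 312,620,000) / 8,060,000 = 0.3801 PSU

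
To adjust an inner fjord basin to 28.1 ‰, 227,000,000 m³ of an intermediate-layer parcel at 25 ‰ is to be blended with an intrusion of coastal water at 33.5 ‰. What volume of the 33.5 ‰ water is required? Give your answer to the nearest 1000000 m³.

130000000 m³

Salt balance: 227,000,000×25 + V×33.5 = (227,000,000+V)×28.1
5,675,000,000 + 33.5V = 6,378,700,000 + 28.1V
703,700,000 = 5.4V
V = 130,314,814.81 m³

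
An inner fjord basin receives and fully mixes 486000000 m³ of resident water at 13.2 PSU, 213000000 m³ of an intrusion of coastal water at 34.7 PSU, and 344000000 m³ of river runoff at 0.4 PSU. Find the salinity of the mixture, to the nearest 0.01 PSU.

Salt balance:
salt = 486,000,000×13.2 + 213,000,000×34.7 + 344,000,000×0.4 = 6,415,200,000 + 7,391,100,000 + 137,600,000 = 13,943,900,000
volume = 486,000,000 + 213,000,000 + 344,000,000 = 1,043,000,000 m³
S = 13,943,900,000 / 1,043,000,000 = 13.369 PSU

13.37 PSU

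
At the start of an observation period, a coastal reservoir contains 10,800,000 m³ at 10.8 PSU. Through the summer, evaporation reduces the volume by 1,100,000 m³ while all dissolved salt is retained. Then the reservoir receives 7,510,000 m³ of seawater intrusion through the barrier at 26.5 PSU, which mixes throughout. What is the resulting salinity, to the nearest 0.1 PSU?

18.3 PSU

After evaporation: salt = 10,800,000×10.8 = 116,640,000; volume = 10,800,000 − 1,100,000 = 9,700,000 m³
After mixing: salt = 116,640,000 + 7,510,000×26.5 = 315,655,000; volume = 9,700,000 + 7,510,000 = 17,210,000 m³
S = 315,655,000 / 17,210,000 = 18.3414 PSU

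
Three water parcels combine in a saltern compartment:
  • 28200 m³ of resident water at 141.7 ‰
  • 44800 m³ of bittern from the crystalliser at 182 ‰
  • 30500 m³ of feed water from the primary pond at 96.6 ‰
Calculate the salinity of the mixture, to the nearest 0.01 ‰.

145.85 ‰

By conservation of dissolved salt,
salt = 28,200×141.7 + 44,800×182 + 30,500×96.6 = 3,995,940 + 8,153,600 + 2,946,300 = 15,095,840
volume = 28,200 + 44,800 + 30,500 = 103,500 m³
S = 15,095,840 / 103,500 = 145.8535 ‰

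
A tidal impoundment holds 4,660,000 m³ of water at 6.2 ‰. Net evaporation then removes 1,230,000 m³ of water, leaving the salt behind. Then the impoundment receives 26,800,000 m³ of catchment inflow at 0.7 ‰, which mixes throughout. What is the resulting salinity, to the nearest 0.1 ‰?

1.6 ‰

After evaporation: salt = 4,660,000×6.2 = 28,892,000; volume = 4,660,000 − 1,230,000 = 3,430,000 m³
After mixing: salt = 28,892,000 + 26,800,000×0.7 = 47,652,000; volume = 3,430,000 + 26,800,000 = 30,230,000 m³
S = 47,652,000 / 30,230,000 = 1.5763 ‰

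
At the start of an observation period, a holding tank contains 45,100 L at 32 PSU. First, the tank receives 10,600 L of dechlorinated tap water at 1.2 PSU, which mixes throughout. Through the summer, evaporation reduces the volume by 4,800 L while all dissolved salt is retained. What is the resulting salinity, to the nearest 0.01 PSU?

After mixing: salt = 45,100×32 + 10,600×1.2 = 1,455,920; volume = 55,700 L
After evaporation: salt unchanged = 1,455,920; volume = 55,700 − 4,800 = 50,900 L
S = 1,455,920 / 50,900 = 28.6035 PSU

28.60 PSU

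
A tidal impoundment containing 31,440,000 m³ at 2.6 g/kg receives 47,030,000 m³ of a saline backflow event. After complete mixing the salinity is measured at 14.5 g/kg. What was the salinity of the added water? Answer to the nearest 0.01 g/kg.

Salt balance: 31,440,000×2.6 + 47,030,000×S = 78,470,000×14.5
81,744,000 + 47,030,000·S = 1,137,815,000
S = (1,137,815,000 − 81,744,000) / 47,030,000 = 22.4553 g/kg

22.46 g/kg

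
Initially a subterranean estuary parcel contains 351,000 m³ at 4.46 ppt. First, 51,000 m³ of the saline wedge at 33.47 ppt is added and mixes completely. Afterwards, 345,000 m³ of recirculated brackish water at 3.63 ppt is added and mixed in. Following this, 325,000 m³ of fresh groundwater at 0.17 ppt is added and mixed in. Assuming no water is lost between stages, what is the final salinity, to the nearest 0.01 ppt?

4.27 ppt

Salt balance:
Initial salt = 351,000×4.46 = 1,565,460
After stage 1: salt = 1,565,460 + 51,000×33.47 = 3,272,430; volume = 402,000 m³; S = 8.14 ppt
After stage 2: salt = 3,272,430 + 345,000×3.63 = 4,524,780; volume = 747,000 m³; S = 6.057 ppt
After stage 3: salt = 4,524,780 + 325,000×0.17 = 4,580,030; volume = 1,072,000 m³
S = 4,580,030 / 1,072,000 = 4.2724 ppt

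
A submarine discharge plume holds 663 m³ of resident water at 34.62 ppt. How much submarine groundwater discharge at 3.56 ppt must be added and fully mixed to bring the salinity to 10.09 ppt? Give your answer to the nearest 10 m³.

Salt balance: 663×34.62 + V×3.56 = (663+V)×10.09
22,953.06 + 3.56V = 6,689.67 + 10.09V
16,263.39 = 6.53V
V = 2,490.57 m³

2490 m³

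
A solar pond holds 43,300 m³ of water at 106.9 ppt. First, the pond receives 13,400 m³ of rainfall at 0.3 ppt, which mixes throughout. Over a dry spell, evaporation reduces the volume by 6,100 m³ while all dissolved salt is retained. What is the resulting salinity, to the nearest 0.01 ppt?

91.56 ppt

After mixing: salt = 43,300×106.9 + 13,400×0.3 = 4,632,790; volume = 56,700 m³
After evaporation: salt unchanged = 4,632,790; volume = 56,700 − 6,100 = 50,600 m³
S = 4,632,790 / 50,600 = 91.5571 ppt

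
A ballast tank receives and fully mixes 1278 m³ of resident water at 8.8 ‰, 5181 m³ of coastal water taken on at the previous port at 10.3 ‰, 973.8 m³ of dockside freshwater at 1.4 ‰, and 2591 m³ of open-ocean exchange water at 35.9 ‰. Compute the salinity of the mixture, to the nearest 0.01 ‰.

Conserving salt mass:
salt = 1,278×8.8 + 5,181×10.3 + 973.8×1.4 + 2,591×35.9 = 11,246.4 + 53,364.3 + 1,363.32 + 93,016.9 = 158,990.92
volume = 1,278 + 5,181 + 973.8 + 2,591 = 10,023.8 m³
S = 158,990.92 / 10,023.8 = 15.8613 ‰

15.86 ‰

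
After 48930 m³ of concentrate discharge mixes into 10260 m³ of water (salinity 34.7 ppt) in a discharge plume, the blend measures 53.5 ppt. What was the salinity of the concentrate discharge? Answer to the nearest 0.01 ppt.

57.44 ppt

Salt balance: 10,260×34.7 + 48,930×S = 59,190×53.5
356,022 + 48,930·S = 3,166,665
S = (3,166,665 − 356,022) / 48,930 = 57.4421 ppt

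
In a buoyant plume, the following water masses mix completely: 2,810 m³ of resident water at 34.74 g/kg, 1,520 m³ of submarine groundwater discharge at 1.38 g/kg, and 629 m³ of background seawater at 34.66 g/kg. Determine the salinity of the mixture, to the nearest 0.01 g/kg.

24.50 g/kg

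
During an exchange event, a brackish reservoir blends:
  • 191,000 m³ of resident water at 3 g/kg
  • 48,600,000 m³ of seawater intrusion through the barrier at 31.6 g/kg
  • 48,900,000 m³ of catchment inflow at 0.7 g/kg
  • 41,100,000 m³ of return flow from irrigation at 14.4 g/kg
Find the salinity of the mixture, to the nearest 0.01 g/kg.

Weighted by volume,
salt = 191,000×3 + 48,600,000×31.6 + 48,900,000×0.7 + 41,100,000×14.4 = 573,000 + 1,535,760,000 + 34,230,000 + 591,840,000 = 2,162,403,000
volume = 191,000 + 48,600,000 + 48,900,000 + 41,100,000 = 138,791,000 m³
S = 2,162,403,000 / 138,791,000 = 15.5803 g/kg

15.58 g/kg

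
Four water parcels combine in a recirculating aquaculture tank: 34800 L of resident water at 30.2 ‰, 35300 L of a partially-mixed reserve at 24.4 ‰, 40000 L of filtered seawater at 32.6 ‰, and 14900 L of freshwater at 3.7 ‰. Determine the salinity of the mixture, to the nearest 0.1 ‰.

By conservation of dissolved salt,
salt = 34,800×30.2 + 35,300×24.4 + 40,000×32.6 + 14,900×3.7 = 1,050,960 + 861,320 + 1,304,000 + 55,130 = 3,271,410
volume = 34,800 + 35,300 + 40,000 + 14,900 = 125,000 L
S = 3,271,410 / 125,000 = 26.171 ‰

26.2 ‰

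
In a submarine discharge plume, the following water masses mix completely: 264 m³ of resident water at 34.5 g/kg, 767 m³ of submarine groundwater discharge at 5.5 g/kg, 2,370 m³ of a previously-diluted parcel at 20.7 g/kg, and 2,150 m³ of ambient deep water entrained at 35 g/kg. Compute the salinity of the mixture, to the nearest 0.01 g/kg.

Total salt / total volume:
salt = 264×34.5 + 767×5.5 + 2,370×20.7 + 2,150×35 = 9,108 + 4,218.5 + 49,059 + 75,250 = 137,635.5
volume = 264 + 767 + 2,370 + 2,150 = 5,551 m³
S = 137,635.5 / 5,551 = 24.7947 g/kg

24.79 g/kg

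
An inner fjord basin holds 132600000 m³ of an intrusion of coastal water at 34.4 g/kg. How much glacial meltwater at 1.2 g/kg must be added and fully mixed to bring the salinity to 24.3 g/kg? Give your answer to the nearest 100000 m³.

Salt balance: 132,600,000×34.4 + V×1.2 = (132,600,000+V)×24.3
4,561,440,000 + 1.2V = 3,222,180,000 + 24.3V
1,339,260,000 = 23.1V
V = 57,976,623.38 m³

58000000 m³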